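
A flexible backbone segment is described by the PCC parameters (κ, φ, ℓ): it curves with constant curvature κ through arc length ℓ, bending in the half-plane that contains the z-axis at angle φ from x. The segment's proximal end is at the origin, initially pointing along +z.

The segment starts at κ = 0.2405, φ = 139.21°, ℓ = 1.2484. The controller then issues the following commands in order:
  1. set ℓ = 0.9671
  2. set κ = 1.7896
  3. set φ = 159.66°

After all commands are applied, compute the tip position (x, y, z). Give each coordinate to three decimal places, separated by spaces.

-0.607 0.225 0.552

initial: κ=0.2405, φ=139.21°, ℓ=1.2484
cmd 1: set ℓ=0.9671 → (κ,φ,ℓ)=(0.2405,139.21°,0.9671) → tip=(-0.0848,0.0731,0.9584)
cmd 2: set κ=1.7896 → (κ,φ,ℓ)=(1.7896,139.21°,0.9671) → tip=(-0.4904,0.4232,0.5517)
cmd 3: set φ=159.66° → (κ,φ,ℓ)=(1.7896,159.66°,0.9671) → tip=(-0.6074,0.2252,0.5517)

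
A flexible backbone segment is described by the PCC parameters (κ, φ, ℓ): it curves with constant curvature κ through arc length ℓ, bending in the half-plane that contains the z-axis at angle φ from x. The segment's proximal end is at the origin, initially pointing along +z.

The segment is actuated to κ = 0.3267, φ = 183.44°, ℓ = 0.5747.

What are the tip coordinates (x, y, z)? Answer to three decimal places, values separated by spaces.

-0.054 -0.003 0.571

θ = κ·ℓ = 0.3267 × 0.5747 = 0.18775 rad
ρ = (1 − cos θ)/κ = (1 − 0.98243)/0.3267 = 0.05379
z = sin θ / κ = 0.18665/0.3267 = 0.57133
x = ρ cos φ = 0.05379 × cos(183.44°) = -0.05370
y = ρ sin φ = 0.05379 × sin(183.44°) = -0.00323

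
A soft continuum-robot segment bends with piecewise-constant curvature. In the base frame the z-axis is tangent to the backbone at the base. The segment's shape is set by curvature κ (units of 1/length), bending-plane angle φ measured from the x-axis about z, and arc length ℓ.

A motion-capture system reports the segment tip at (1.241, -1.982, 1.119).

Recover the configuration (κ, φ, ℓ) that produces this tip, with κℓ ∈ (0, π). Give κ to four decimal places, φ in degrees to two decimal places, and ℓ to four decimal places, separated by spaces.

0.6959 302.05 3.2317

ρ = √(x²+y²) = √(1.241² + -1.982²) = 2.33846
φ = atan2(y, x) mod 360° = atan2(-1.982, 1.241) = 302.0521°
|p|² = ρ² + z² = 2.33846² + 1.119² = 6.72057
κ = 2ρ / |p|² = 2×2.33846 / 6.72057 = 0.69591
θ = 2·atan2(ρ, z) = 2·atan2(2.33846, 1.119) = 2.24896 rad
ℓ = θ/κ = 2.24896/0.69591 = 3.23167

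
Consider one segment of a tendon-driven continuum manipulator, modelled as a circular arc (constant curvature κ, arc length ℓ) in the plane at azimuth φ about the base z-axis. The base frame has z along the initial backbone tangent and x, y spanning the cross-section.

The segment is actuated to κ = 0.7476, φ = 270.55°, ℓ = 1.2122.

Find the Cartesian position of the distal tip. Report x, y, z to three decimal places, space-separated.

0.005 -0.513 1.053

θ = κ·ℓ = 0.7476 × 1.2122 = 0.90624 rad
ρ = (1 − cos θ)/κ = (1 − 0.61671)/0.7476 = 0.51269
z = sin θ / κ = 0.78719/0.7476 = 1.05296
x = ρ cos φ = 0.51269 × cos(270.55°) = 0.00492
y = ρ sin φ = 0.51269 × sin(270.55°) = -0.51267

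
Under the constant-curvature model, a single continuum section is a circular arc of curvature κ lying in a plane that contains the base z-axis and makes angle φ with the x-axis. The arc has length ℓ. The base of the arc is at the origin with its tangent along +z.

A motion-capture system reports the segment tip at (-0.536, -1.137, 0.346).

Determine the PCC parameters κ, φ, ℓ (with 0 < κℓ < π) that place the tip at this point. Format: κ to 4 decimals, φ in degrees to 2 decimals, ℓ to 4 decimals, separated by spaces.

ρ = √(x²+y²) = √(-0.536² + -1.137²) = 1.25701
φ = atan2(y, x) mod 360° = atan2(-1.137, -0.536) = 244.7601°
|p|² = ρ² + z² = 1.25701² + 0.346² = 1.69978
κ = 2ρ / |p|² = 2×1.25701 / 1.69978 = 1.47902
θ = 2·atan2(ρ, z) = 2·atan2(1.25701, 0.346) = 2.60438 rad
ℓ = θ/κ = 2.60438/1.47902 = 1.76088

1.4790 244.76 1.7609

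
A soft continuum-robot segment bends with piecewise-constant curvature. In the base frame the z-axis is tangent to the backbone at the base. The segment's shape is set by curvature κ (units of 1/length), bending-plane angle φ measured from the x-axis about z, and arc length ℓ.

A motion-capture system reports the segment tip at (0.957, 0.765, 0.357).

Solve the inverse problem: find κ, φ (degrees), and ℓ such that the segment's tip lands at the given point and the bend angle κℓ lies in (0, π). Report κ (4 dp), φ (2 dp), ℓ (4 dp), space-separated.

ρ = √(x²+y²) = √(0.957² + 0.765²) = 1.22518
φ = atan2(y, x) mod 360° = atan2(0.765, 0.957) = 38.6379°
|p|² = ρ² + z² = 1.22518² + 0.357² = 1.62852
κ = 2ρ / |p|² = 2×1.22518 / 1.62852 = 1.50466
θ = 2·atan2(ρ, z) = 2·atan2(1.22518, 0.357) = 2.57452 rad
ℓ = θ/κ = 2.57452/1.50466 = 1.71104

1.5047 38.64 1.7110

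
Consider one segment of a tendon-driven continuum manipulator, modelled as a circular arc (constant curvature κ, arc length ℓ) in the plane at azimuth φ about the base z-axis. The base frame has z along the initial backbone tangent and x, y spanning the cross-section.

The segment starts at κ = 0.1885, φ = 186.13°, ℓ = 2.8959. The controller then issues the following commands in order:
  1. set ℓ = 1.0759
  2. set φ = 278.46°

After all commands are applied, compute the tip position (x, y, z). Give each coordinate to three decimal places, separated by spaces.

initial: κ=0.1885, φ=186.13°, ℓ=2.8959
cmd 1: set ℓ=1.0759 → (κ,φ,ℓ)=(0.1885,186.13°,1.0759) → tip=(-0.1081,-0.0116,1.0685)
cmd 2: set φ=278.46° → (κ,φ,ℓ)=(0.1885,278.46°,1.0759) → tip=(0.0160,-0.1075,1.0685)

0.016 -0.108 1.069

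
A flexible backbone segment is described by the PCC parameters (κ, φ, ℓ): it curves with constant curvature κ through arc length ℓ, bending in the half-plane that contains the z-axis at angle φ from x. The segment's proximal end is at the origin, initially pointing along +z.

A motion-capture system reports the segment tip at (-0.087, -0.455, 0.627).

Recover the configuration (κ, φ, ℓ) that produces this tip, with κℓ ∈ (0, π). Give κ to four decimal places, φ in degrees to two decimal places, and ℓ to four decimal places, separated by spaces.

ρ = √(x²+y²) = √(-0.087² + -0.455²) = 0.46324
φ = atan2(y, x) mod 360° = atan2(-0.455, -0.087) = 259.1752°
|p|² = ρ² + z² = 0.46324² + 0.627² = 0.60772
κ = 2ρ / |p|² = 2×0.46324 / 0.60772 = 1.52452
θ = 2·atan2(ρ, z) = 2·atan2(0.46324, 0.627) = 1.27262 rad
ℓ = θ/κ = 1.27262/1.52452 = 0.83477

1.5245 259.18 0.8348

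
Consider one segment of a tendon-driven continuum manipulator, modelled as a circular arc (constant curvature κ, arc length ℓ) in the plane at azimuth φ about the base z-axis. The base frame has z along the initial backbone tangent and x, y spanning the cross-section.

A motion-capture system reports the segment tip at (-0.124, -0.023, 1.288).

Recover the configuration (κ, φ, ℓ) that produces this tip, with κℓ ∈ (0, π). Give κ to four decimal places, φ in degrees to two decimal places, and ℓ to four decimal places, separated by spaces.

0.1506 190.51 1.2962

ρ = √(x²+y²) = √(-0.124² + -0.023²) = 0.12612
φ = atan2(y, x) mod 360° = atan2(-0.023, -0.124) = 190.5080°
|p|² = ρ² + z² = 0.12612² + 1.288² = 1.67485
κ = 2ρ / |p|² = 2×0.12612 / 1.67485 = 0.15060
θ = 2·atan2(ρ, z) = 2·atan2(0.12612, 1.288) = 0.19521 rad
ℓ = θ/κ = 0.19521/0.15060 = 1.29622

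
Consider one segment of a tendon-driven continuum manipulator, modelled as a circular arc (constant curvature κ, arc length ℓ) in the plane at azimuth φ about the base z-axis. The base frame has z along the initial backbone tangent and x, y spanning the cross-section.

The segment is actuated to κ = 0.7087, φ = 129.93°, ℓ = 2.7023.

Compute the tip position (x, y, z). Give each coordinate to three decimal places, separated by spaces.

-1.211 1.447 1.328

θ = κ·ℓ = 0.7087 × 2.7023 = 1.91512 rad
ρ = (1 − cos θ)/κ = (1 − -0.33756)/0.7087 = 1.88734
z = sin θ / κ = 0.94130/0.7087 = 1.32821
x = ρ cos φ = 1.88734 × cos(129.93°) = -1.21139
y = ρ sin φ = 1.88734 × sin(129.93°) = 1.44727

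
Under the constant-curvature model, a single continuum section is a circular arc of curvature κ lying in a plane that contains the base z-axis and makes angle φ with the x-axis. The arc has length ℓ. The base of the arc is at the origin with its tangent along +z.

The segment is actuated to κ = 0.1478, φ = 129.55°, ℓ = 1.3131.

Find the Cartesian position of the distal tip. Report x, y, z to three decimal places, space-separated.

-0.081 0.098 1.305

θ = κ·ℓ = 0.1478 × 1.3131 = 0.19408 rad
ρ = (1 − cos θ)/κ = (1 − 0.98123)/0.1478 = 0.12702
z = sin θ / κ = 0.19286/0.1478 = 1.30487
x = ρ cos φ = 0.12702 × cos(129.55°) = -0.08088
y = ρ sin φ = 0.12702 × sin(129.55°) = 0.09794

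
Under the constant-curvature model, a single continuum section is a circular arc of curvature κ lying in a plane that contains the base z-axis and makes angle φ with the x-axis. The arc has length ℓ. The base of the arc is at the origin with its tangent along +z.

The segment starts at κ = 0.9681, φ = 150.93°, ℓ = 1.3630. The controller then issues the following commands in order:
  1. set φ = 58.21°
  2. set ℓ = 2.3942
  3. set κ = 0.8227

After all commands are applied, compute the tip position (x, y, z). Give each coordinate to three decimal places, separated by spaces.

initial: κ=0.9681, φ=150.93°, ℓ=1.3630
cmd 1: set φ=58.21° → (κ,φ,ℓ)=(0.9681,58.21°,1.3630) → tip=(0.4089,0.6597,1.0005)
cmd 2: set ℓ=2.3942 → (κ,φ,ℓ)=(0.9681,58.21°,2.3942) → tip=(0.9139,1.4746,0.7579)
cmd 3: set κ=0.8227 → (κ,φ,ℓ)=(0.8227,58.21°,2.3942) → tip=(0.8891,1.4345,1.1201)

0.889 1.434 1.120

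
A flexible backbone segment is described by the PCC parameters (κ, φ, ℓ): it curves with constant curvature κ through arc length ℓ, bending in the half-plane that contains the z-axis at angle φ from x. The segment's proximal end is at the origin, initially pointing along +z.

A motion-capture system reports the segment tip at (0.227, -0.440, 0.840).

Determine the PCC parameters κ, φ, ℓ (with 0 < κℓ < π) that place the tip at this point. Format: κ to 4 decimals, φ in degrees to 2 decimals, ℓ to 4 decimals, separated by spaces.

1.0415 297.29 1.0227

ρ = √(x²+y²) = √(0.227² + -0.440²) = 0.49511
φ = atan2(y, x) mod 360° = atan2(-0.440, 0.227) = 297.2896°
|p|² = ρ² + z² = 0.49511² + 0.840² = 0.95073
κ = 2ρ / |p|² = 2×0.49511 / 0.95073 = 1.04153
θ = 2·atan2(ρ, z) = 2·atan2(0.49511, 0.840) = 1.06519 rad
ℓ = θ/κ = 1.06519/1.04153 = 1.02272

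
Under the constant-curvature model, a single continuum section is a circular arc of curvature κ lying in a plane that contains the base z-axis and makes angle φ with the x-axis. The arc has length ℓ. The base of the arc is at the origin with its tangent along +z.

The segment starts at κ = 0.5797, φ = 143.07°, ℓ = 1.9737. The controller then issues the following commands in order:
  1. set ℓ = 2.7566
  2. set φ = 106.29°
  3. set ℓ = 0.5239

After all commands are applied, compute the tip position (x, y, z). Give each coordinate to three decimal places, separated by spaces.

-0.022 0.076 0.516

initial: κ=0.5797, φ=143.07°, ℓ=1.9737
cmd 1: set ℓ=2.7566 → (κ,φ,ℓ)=(0.5797,143.07°,2.7566) → tip=(-1.4164,1.0647,1.7244)
cmd 2: set φ=106.29° → (κ,φ,ℓ)=(0.5797,106.29°,2.7566) → tip=(-0.4970,1.7008,1.7244)
cmd 3: set ℓ=0.5239 → (κ,φ,ℓ)=(0.5797,106.29°,0.5239) → tip=(-0.0221,0.0758,0.5159)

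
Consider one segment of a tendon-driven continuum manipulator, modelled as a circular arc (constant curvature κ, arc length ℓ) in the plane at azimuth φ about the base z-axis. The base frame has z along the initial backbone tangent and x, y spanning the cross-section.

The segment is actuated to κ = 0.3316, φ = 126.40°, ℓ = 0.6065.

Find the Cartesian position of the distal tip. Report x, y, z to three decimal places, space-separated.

-0.036 0.049 0.602

θ = κ·ℓ = 0.3316 × 0.6065 = 0.20112 rad
ρ = (1 − cos θ)/κ = (1 − 0.97984)/0.3316 = 0.06078
z = sin θ / κ = 0.19976/0.3316 = 0.60242
x = ρ cos φ = 0.06078 × cos(126.40°) = -0.03607
y = ρ sin φ = 0.06078 × sin(126.40°) = 0.04892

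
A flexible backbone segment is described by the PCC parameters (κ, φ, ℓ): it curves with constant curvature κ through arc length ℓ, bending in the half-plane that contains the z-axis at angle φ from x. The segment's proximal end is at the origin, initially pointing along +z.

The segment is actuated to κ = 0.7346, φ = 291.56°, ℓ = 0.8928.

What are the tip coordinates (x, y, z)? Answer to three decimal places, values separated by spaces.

0.104 -0.263 0.830

θ = κ·ℓ = 0.7346 × 0.8928 = 0.65585 rad
ρ = (1 − cos θ)/κ = (1 − 0.79253)/0.7346 = 0.28243
z = sin θ / κ = 0.60983/0.7346 = 0.83016
x = ρ cos φ = 0.28243 × cos(291.56°) = 0.10378
y = ρ sin φ = 0.28243 × sin(291.56°) = -0.26267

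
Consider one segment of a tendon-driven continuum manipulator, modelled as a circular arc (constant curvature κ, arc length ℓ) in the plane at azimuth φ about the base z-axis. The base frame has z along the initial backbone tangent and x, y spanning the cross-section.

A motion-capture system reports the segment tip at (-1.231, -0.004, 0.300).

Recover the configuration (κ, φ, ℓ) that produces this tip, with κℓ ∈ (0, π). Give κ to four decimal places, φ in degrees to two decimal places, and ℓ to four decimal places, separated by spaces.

ρ = √(x²+y²) = √(-1.231² + -0.004²) = 1.23101
φ = atan2(y, x) mod 360° = atan2(-0.004, -1.231) = 180.1862°
|p|² = ρ² + z² = 1.23101² + 0.300² = 1.60538
κ = 2ρ / |p|² = 2×1.23101 / 1.60538 = 1.53360
θ = 2·atan2(ρ, z) = 2·atan2(1.23101, 0.300) = 2.66351 rad
ℓ = θ/κ = 2.66351/1.53360 = 1.73676

1.5336 180.19 1.7368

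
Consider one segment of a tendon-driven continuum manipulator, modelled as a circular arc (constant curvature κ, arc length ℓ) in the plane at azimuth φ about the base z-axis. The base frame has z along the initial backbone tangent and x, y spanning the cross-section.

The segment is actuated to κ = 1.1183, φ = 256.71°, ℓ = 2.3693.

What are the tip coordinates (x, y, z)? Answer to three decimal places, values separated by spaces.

-0.387 -1.637 0.422

θ = κ·ℓ = 1.1183 × 2.3693 = 2.64959 rad
ρ = (1 − cos θ)/κ = (1 − -0.88139)/1.1183 = 1.68236
z = sin θ / κ = 0.47239/1.1183 = 0.42242
x = ρ cos φ = 1.68236 × cos(256.71°) = -0.38674
y = ρ sin φ = 1.68236 × sin(256.71°) = -1.63731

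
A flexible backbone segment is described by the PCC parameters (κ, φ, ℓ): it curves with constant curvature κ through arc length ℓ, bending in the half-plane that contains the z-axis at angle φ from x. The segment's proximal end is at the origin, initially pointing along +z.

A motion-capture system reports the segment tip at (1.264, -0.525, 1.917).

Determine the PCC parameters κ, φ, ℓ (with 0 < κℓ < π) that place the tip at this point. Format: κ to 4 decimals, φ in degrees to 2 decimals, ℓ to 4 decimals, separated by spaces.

ρ = √(x²+y²) = √(1.264² + -0.525²) = 1.36869
φ = atan2(y, x) mod 360° = atan2(-0.525, 1.264) = 337.4445°
|p|² = ρ² + z² = 1.36869² + 1.917² = 5.54821
κ = 2ρ / |p|² = 2×1.36869 / 5.54821 = 0.49338
θ = 2·atan2(ρ, z) = 2·atan2(1.36869, 1.917) = 1.24009 rad
ℓ = θ/κ = 1.24009/0.49338 = 2.51345

0.4934 337.44 2.5134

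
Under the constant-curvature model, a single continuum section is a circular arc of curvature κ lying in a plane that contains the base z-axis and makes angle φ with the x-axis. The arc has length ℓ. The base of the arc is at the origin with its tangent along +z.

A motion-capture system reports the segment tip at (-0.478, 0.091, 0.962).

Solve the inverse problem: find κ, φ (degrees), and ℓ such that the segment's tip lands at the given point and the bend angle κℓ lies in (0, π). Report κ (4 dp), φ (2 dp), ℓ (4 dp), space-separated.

ρ = √(x²+y²) = √(-0.478² + 0.091²) = 0.48659
φ = atan2(y, x) mod 360° = atan2(0.091, -0.478) = 169.2212°
|p|² = ρ² + z² = 0.48659² + 0.962² = 1.16221
κ = 2ρ / |p|² = 2×0.48659 / 1.16221 = 0.83735
θ = 2·atan2(ρ, z) = 2·atan2(0.48659, 0.962) = 0.93656 rad
ℓ = θ/κ = 0.93656/0.83735 = 1.11849

0.8373 169.22 1.1185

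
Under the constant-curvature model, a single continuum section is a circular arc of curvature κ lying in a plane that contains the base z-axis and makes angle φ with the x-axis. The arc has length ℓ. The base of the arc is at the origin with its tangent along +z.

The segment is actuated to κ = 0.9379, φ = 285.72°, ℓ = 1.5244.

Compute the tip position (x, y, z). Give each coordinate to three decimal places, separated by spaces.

0.248 -0.882 1.056

θ = κ·ℓ = 0.9379 × 1.5244 = 1.42973 rad
ρ = (1 − cos θ)/κ = (1 − 0.14059)/0.9379 = 0.91631
z = sin θ / κ = 0.99007/0.9379 = 1.05562
x = ρ cos φ = 0.91631 × cos(285.72°) = 0.24826
y = ρ sin φ = 0.91631 × sin(285.72°) = -0.88204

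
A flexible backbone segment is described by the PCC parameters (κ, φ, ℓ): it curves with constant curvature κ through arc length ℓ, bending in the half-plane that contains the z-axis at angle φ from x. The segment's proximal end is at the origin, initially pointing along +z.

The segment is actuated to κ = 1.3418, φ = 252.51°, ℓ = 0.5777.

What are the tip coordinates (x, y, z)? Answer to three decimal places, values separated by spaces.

-0.064 -0.203 0.522

θ = κ·ℓ = 1.3418 × 0.5777 = 0.77516 rad
ρ = (1 − cos θ)/κ = (1 − 0.71431)/1.3418 = 0.21292
z = sin θ / κ = 0.69983/1.3418 = 0.52156
x = ρ cos φ = 0.21292 × cos(252.51°) = -0.06399
y = ρ sin φ = 0.21292 × sin(252.51°) = -0.20307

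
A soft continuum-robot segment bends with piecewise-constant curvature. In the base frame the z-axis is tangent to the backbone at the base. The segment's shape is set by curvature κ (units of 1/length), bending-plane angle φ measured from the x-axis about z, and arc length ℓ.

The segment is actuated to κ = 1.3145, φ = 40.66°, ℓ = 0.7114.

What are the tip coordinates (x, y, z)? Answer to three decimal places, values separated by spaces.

0.234 0.201 0.612

θ = κ·ℓ = 1.3145 × 0.7114 = 0.93514 rad
ρ = (1 − cos θ)/κ = (1 − 0.59371)/1.3145 = 0.30908
z = sin θ / κ = 0.80468/1.3145 = 0.61216
x = ρ cos φ = 0.30908 × cos(40.66°) = 0.23447
y = ρ sin φ = 0.30908 × sin(40.66°) = 0.20139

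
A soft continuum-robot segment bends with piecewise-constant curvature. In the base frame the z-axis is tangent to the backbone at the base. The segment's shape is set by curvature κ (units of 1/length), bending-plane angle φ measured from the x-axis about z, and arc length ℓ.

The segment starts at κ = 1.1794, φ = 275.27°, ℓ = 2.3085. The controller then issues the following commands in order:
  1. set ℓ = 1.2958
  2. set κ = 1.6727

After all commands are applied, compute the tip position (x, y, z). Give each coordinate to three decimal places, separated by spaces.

0.086 -0.930 0.495

initial: κ=1.1794, φ=275.27°, ℓ=2.3085
cmd 1: set ℓ=1.2958 → (κ,φ,ℓ)=(1.1794,275.27°,1.2958) → tip=(0.0746,-0.8084,0.8471)
cmd 2: set κ=1.6727 → (κ,φ,ℓ)=(1.6727,275.27°,1.2958) → tip=(0.0858,-0.9298,0.4945)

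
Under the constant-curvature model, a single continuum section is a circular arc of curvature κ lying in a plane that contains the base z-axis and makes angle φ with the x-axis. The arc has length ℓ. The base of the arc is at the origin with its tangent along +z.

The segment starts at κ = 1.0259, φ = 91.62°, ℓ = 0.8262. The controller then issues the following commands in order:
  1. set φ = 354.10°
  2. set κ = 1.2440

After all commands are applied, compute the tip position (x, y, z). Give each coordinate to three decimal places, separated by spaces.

initial: κ=1.0259, φ=91.62°, ℓ=0.8262
cmd 1: set φ=354.10° → (κ,φ,ℓ)=(1.0259,354.10°,0.8262) → tip=(0.3279,-0.0339,0.7308)
cmd 2: set κ=1.2440 → (κ,φ,ℓ)=(1.2440,354.10°,0.8262) → tip=(0.3864,-0.0399,0.6882)

0.386 -0.040 0.688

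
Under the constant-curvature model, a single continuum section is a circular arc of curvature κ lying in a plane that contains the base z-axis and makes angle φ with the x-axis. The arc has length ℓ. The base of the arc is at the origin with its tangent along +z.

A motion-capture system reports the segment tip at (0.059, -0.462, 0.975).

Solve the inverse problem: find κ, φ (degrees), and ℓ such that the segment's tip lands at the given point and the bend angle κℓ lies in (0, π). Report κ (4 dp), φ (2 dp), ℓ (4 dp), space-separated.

0.7978 277.28 1.1171

ρ = √(x²+y²) = √(0.059² + -0.462²) = 0.46575
φ = atan2(y, x) mod 360° = atan2(-0.462, 0.059) = 277.2776°
|p|² = ρ² + z² = 0.46575² + 0.975² = 1.16755
κ = 2ρ / |p|² = 2×0.46575 / 1.16755 = 0.79783
θ = 2·atan2(ρ, z) = 2·atan2(0.46575, 0.975) = 0.89129 rad
ℓ = θ/κ = 0.89129/0.79783 = 1.11714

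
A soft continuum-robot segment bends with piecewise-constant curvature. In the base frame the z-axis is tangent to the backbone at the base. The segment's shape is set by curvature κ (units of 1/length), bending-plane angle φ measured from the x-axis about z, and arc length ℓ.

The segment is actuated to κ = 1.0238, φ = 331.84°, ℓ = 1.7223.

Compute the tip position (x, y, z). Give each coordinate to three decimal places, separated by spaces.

θ = κ·ℓ = 1.0238 × 1.7223 = 1.76329 rad
ρ = (1 − cos θ)/κ = (1 − -0.19131)/1.0238 = 1.16361
z = sin θ / κ = 0.98153/1.0238 = 0.95871
x = ρ cos φ = 1.16361 × cos(331.84°) = 1.02588
y = ρ sin φ = 1.16361 × sin(331.84°) = -0.54915

1.026 -0.549 0.959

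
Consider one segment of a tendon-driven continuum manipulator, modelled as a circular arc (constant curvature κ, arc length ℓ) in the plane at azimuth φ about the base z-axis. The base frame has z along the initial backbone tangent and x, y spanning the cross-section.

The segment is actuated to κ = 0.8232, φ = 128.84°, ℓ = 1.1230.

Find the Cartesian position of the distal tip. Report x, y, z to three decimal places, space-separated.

-0.303 0.376 0.970

θ = κ·ℓ = 0.8232 × 1.1230 = 0.92445 rad
ρ = (1 − cos θ)/κ = (1 − 0.60227)/0.8232 = 0.48315
z = sin θ / κ = 0.79829/0.8232 = 0.96974
x = ρ cos φ = 0.48315 × cos(128.84°) = -0.30301
y = ρ sin φ = 0.48315 × sin(128.84°) = 0.37633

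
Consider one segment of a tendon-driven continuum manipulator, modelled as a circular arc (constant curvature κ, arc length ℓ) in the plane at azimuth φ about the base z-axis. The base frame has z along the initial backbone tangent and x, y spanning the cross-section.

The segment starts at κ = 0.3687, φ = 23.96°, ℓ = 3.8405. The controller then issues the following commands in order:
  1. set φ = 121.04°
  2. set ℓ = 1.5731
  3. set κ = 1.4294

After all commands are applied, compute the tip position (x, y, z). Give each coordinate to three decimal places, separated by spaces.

initial: κ=0.3687, φ=23.96°, ℓ=3.8405
cmd 1: set φ=121.04° → (κ,φ,ℓ)=(0.3687,121.04°,3.8405) → tip=(-1.1829,1.9656,2.6798)
cmd 2: set ℓ=1.5731 → (κ,φ,ℓ)=(0.3687,121.04°,1.5731) → tip=(-0.2287,0.3800,1.4864)
cmd 3: set κ=1.4294 → (κ,φ,ℓ)=(1.4294,121.04°,1.5731) → tip=(-0.5869,0.9753,0.5450)

-0.587 0.975 0.545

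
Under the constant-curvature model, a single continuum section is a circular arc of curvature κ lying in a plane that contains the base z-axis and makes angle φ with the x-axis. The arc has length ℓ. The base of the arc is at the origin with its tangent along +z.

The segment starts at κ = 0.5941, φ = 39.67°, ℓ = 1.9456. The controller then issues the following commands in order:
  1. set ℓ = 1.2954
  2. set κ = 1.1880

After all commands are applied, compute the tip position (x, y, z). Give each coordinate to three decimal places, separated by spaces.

initial: κ=0.5941, φ=39.67°, ℓ=1.9456
cmd 1: set ℓ=1.2954 → (κ,φ,ℓ)=(0.5941,39.67°,1.2954) → tip=(0.3651,0.3028,1.1713)
cmd 2: set κ=1.1880 → (κ,φ,ℓ)=(1.1880,39.67°,1.2954) → tip=(0.6273,0.5202,0.8413)

0.627 0.520 0.841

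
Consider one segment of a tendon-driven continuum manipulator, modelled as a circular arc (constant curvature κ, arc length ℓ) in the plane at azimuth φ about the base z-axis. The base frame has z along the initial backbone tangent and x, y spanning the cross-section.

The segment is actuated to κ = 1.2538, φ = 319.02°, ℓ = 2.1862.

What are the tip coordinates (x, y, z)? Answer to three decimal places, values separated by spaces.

θ = κ·ℓ = 1.2538 × 2.1862 = 2.74106 rad
ρ = (1 − cos θ)/κ = (1 − -0.92085)/1.2538 = 1.53202
z = sin θ / κ = 0.38991/1.2538 = 0.31098
x = ρ cos φ = 1.53202 × cos(319.02°) = 1.15658
y = ρ sin φ = 1.53202 × sin(319.02°) = -1.00469

1.157 -1.005 0.311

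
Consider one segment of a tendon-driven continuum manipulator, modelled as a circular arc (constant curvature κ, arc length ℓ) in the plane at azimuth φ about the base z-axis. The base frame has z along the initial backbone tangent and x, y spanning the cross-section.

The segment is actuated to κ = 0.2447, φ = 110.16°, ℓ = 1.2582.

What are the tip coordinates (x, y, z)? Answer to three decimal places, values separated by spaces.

θ = κ·ℓ = 0.2447 × 1.2582 = 0.30788 rad
ρ = (1 − cos θ)/κ = (1 − 0.95298)/0.2447 = 0.19216
z = sin θ / κ = 0.30304/0.2447 = 1.23842
x = ρ cos φ = 0.19216 × cos(110.16°) = -0.06623
y = ρ sin φ = 0.19216 × sin(110.16°) = 0.18039

-0.066 0.180 1.238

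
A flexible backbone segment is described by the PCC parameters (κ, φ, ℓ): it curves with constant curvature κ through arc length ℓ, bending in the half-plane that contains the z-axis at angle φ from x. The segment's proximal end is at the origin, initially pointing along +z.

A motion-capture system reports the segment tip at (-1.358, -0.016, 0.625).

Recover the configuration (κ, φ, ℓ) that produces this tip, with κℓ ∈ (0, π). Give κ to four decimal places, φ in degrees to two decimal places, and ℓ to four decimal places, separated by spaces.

1.2153 180.68 1.8753

ρ = √(x²+y²) = √(-1.358² + -0.016²) = 1.35809
φ = atan2(y, x) mod 360° = atan2(-0.016, -1.358) = 180.6750°
|p|² = ρ² + z² = 1.35809² + 0.625² = 2.23504
κ = 2ρ / |p|² = 2×1.35809 / 2.23504 = 1.21527
θ = 2·atan2(ρ, z) = 2·atan2(1.35809, 0.625) = 2.27898 rad
ℓ = θ/κ = 2.27898/1.21527 = 1.87528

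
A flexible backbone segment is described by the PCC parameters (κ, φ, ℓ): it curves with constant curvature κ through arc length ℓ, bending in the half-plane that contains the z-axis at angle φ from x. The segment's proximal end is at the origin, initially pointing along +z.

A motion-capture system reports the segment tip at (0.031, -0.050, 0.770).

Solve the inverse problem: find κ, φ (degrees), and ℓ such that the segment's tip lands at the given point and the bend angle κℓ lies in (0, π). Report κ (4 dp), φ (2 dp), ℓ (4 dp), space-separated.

0.1973 301.80 0.7730

ρ = √(x²+y²) = √(0.031² + -0.050²) = 0.05883
φ = atan2(y, x) mod 360° = atan2(-0.050, 0.031) = 301.7989°
|p|² = ρ² + z² = 0.05883² + 0.770² = 0.59636
κ = 2ρ / |p|² = 2×0.05883 / 0.59636 = 0.19730
θ = 2·atan2(ρ, z) = 2·atan2(0.05883, 0.770) = 0.15251 rad
ℓ = θ/κ = 0.15251/0.19730 = 0.77299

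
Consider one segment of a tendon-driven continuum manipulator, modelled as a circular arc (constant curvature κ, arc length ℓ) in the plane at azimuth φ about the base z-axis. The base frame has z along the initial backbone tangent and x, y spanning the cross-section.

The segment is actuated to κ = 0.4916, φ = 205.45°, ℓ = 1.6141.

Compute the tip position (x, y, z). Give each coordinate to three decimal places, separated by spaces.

-0.549 -0.261 1.450

θ = κ·ℓ = 0.4916 × 1.6141 = 0.79349 rad
ρ = (1 − cos θ)/κ = (1 − 0.70136)/0.4916 = 0.60748
z = sin θ / κ = 0.71281/0.4916 = 1.44997
x = ρ cos φ = 0.60748 × cos(205.45°) = -0.54853
y = ρ sin φ = 0.60748 × sin(205.45°) = -0.26105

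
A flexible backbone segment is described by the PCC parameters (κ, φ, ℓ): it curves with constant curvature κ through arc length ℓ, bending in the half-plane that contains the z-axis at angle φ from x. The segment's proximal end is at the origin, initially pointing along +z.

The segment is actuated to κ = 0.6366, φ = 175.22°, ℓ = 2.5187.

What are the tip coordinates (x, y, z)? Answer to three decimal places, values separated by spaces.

-1.616 0.135 1.570

θ = κ·ℓ = 0.6366 × 2.5187 = 1.60340 rad
ρ = (1 − cos θ)/κ = (1 − -0.03260)/0.6366 = 1.62206
z = sin θ / κ = 0.99947/0.6366 = 1.57001
x = ρ cos φ = 1.62206 × cos(175.22°) = -1.61642
y = ρ sin φ = 1.62206 × sin(175.22°) = 0.13517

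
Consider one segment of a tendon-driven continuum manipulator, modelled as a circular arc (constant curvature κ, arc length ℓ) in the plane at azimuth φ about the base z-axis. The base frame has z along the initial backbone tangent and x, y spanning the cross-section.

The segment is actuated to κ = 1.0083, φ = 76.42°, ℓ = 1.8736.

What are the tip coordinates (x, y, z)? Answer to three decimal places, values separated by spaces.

θ = κ·ℓ = 1.0083 × 1.8736 = 1.88915 rad
ρ = (1 − cos θ)/κ = (1 − -0.31300)/1.0083 = 1.30220
z = sin θ / κ = 0.94975/1.0083 = 0.94193
x = ρ cos φ = 1.30220 × cos(76.42°) = 0.30576
y = ρ sin φ = 1.30220 × sin(76.42°) = 1.26579

0.306 1.266 0.942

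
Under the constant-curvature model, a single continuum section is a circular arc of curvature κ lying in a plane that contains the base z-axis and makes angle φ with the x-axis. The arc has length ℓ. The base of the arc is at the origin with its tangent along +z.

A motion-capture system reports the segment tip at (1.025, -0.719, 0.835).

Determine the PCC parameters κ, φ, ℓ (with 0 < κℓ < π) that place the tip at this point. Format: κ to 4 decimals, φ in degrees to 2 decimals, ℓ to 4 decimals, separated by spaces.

1.1056 324.95 1.7775

ρ = √(x²+y²) = √(1.025² + -0.719²) = 1.25203
φ = atan2(y, x) mod 360° = atan2(-0.719, 1.025) = 324.9517°
|p|² = ρ² + z² = 1.25203² + 0.835² = 2.26481
κ = 2ρ / |p|² = 2×1.25203 / 2.26481 = 1.10564
θ = 2·atan2(ρ, z) = 2·atan2(1.25203, 0.835) = 1.96524 rad
ℓ = θ/κ = 1.96524/1.10564 = 1.77747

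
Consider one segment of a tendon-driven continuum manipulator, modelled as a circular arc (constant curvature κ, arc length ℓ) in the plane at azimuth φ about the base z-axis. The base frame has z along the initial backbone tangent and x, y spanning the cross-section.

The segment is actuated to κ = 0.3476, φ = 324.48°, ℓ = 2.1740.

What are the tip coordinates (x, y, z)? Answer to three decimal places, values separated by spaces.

θ = κ·ℓ = 0.3476 × 2.1740 = 0.75568 rad
ρ = (1 − cos θ)/κ = (1 − 0.72780)/0.3476 = 0.78307
z = sin θ / κ = 0.68579/0.3476 = 1.97292
x = ρ cos φ = 0.78307 × cos(324.48°) = 0.63735
y = ρ sin φ = 0.78307 × sin(324.48°) = -0.45496

0.637 -0.455 1.973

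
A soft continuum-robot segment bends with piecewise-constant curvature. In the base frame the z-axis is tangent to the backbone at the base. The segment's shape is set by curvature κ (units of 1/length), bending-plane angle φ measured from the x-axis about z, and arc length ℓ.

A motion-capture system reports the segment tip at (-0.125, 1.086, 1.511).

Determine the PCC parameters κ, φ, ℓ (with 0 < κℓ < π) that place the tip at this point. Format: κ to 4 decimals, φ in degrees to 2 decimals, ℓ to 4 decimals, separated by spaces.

ρ = √(x²+y²) = √(-0.125² + 1.086²) = 1.09317
φ = atan2(y, x) mod 360° = atan2(1.086, -0.125) = 96.5659°
|p|² = ρ² + z² = 1.09317² + 1.511² = 3.47814
κ = 2ρ / |p|² = 2×1.09317 / 3.47814 = 0.62859
θ = 2·atan2(ρ, z) = 2·atan2(1.09317, 1.511) = 1.25262 rad
ℓ = θ/κ = 1.25262/0.62859 = 1.99272

0.6286 96.57 1.9927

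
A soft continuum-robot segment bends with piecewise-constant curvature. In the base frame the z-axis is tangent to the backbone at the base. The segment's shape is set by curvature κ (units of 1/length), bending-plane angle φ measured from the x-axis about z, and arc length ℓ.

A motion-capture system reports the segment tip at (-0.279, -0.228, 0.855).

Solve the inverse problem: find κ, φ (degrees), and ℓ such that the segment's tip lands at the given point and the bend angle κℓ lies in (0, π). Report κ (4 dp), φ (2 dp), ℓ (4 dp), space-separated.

0.8371 219.26 0.9529

ρ = √(x²+y²) = √(-0.279² + -0.228²) = 0.36031
φ = atan2(y, x) mod 360° = atan2(-0.228, -0.279) = 219.2558°
|p|² = ρ² + z² = 0.36031² + 0.855² = 0.86085
κ = 2ρ / |p|² = 2×0.36031 / 0.86085 = 0.83711
θ = 2·atan2(ρ, z) = 2·atan2(0.36031, 0.855) = 0.79767 rad
ℓ = θ/κ = 0.79767/0.83711 = 0.95288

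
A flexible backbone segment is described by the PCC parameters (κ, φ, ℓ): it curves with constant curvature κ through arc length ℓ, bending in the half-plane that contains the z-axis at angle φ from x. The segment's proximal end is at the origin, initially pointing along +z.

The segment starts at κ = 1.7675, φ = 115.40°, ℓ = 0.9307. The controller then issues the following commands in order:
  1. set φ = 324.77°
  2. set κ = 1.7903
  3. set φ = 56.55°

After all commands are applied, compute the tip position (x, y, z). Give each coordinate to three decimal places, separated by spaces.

initial: κ=1.7675, φ=115.40°, ℓ=0.9307
cmd 1: set φ=324.77° → (κ,φ,ℓ)=(1.7675,324.77°,0.9307) → tip=(0.4964,-0.3506,0.5642)
cmd 2: set κ=1.7903 → (κ,φ,ℓ)=(1.7903,324.77°,0.9307) → tip=(0.4997,-0.3529,0.5560)
cmd 3: set φ=56.55° → (κ,φ,ℓ)=(1.7903,56.55°,0.9307) → tip=(0.3372,0.5105,0.5560)

0.337 0.510 0.556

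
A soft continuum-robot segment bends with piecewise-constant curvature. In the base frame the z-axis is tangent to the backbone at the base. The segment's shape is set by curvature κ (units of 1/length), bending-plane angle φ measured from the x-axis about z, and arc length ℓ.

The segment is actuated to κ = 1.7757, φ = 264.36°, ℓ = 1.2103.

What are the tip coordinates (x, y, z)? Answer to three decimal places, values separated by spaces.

-0.086 -0.867 0.472

θ = κ·ℓ = 1.7757 × 1.2103 = 2.14913 rad
ρ = (1 − cos θ)/κ = (1 − -0.54663)/1.7757 = 0.87100
z = sin θ / κ = 0.83737/1.7757 = 0.47157
x = ρ cos φ = 0.87100 × cos(264.36°) = -0.08560
y = ρ sin φ = 0.87100 × sin(264.36°) = -0.86678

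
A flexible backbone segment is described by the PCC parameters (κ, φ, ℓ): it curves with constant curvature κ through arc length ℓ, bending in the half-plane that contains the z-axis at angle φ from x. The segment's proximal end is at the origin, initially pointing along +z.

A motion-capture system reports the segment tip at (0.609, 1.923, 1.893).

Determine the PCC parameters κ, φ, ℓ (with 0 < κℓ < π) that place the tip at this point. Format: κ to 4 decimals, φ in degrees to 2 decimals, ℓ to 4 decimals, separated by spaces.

0.5272 72.43 3.0999

ρ = √(x²+y²) = √(0.609² + 1.923²) = 2.01713
φ = atan2(y, x) mod 360° = atan2(1.923, 0.609) = 72.4274°
|p|² = ρ² + z² = 2.01713² + 1.893² = 7.65226
κ = 2ρ / |p|² = 2×2.01713 / 7.65226 = 0.52720
θ = 2·atan2(ρ, z) = 2·atan2(2.01713, 1.893) = 1.63427 rad
ℓ = θ/κ = 1.63427/0.52720 = 3.09991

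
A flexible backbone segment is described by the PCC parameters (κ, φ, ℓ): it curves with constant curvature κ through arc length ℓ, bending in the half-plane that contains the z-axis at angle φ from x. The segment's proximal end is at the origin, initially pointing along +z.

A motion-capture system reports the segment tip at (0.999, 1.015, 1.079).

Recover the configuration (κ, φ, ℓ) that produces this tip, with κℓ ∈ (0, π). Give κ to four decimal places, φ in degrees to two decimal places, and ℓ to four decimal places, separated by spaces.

0.8922 45.46 2.0678

ρ = √(x²+y²) = √(0.999² + 1.015²) = 1.42416
φ = atan2(y, x) mod 360° = atan2(1.015, 0.999) = 45.4552°
|p|² = ρ² + z² = 1.42416² + 1.079² = 3.19247
κ = 2ρ / |p|² = 2×1.42416 / 3.19247 = 0.89220
θ = 2·atan2(ρ, z) = 2·atan2(1.42416, 1.079) = 1.84485 rad
ℓ = θ/κ = 1.84485/0.89220 = 2.06775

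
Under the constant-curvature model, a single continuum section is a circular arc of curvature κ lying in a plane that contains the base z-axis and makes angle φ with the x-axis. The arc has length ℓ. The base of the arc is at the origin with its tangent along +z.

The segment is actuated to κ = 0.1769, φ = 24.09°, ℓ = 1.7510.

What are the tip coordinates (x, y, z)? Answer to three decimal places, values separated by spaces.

0.246 0.110 1.723

θ = κ·ℓ = 0.1769 × 1.7510 = 0.30975 rad
ρ = (1 − cos θ)/κ = (1 − 0.95241)/0.1769 = 0.26903
z = sin θ / κ = 0.30482/0.1769 = 1.72313
x = ρ cos φ = 0.26903 × cos(24.09°) = 0.24560
y = ρ sin φ = 0.26903 × sin(24.09°) = 0.10981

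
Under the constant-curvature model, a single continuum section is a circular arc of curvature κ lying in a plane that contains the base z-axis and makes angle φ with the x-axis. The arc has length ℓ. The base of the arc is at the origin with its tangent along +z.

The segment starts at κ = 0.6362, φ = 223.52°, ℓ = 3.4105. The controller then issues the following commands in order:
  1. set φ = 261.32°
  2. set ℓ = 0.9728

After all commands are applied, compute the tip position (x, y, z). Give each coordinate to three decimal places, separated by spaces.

-0.044 -0.288 0.912

initial: κ=0.6362, φ=223.52°, ℓ=3.4105
cmd 1: set φ=261.32° → (κ,φ,ℓ)=(0.6362,261.32°,3.4105) → tip=(-0.3710,-2.4299,1.2982)
cmd 2: set ℓ=0.9728 → (κ,φ,ℓ)=(0.6362,261.32°,0.9728) → tip=(-0.0440,-0.2882,0.9119)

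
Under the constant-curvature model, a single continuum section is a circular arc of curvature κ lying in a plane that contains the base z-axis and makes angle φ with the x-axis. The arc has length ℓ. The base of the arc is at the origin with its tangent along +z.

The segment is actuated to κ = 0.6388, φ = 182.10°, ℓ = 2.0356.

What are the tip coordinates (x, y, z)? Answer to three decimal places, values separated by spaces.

θ = κ·ℓ = 0.6388 × 2.0356 = 1.30034 rad
ρ = (1 − cos θ)/κ = (1 − 0.26717)/0.6388 = 1.14720
z = sin θ / κ = 0.96365/0.6388 = 1.50853
x = ρ cos φ = 1.14720 × cos(182.10°) = -1.14643
y = ρ sin φ = 1.14720 × sin(182.10°) = -0.04204

-1.146 -0.042 1.509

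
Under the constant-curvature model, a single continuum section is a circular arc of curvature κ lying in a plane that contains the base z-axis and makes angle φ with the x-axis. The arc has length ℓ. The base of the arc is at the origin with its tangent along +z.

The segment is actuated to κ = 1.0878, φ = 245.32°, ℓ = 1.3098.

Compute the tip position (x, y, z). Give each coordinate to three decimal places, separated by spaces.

-0.328 -0.714 0.910

θ = κ·ℓ = 1.0878 × 1.3098 = 1.42480 rad
ρ = (1 − cos θ)/κ = (1 − 0.14548)/1.0878 = 0.78555
z = sin θ / κ = 0.98936/1.0878 = 0.90951
x = ρ cos φ = 0.78555 × cos(245.32°) = -0.32801
y = ρ sin φ = 0.78555 × sin(245.32°) = -0.71379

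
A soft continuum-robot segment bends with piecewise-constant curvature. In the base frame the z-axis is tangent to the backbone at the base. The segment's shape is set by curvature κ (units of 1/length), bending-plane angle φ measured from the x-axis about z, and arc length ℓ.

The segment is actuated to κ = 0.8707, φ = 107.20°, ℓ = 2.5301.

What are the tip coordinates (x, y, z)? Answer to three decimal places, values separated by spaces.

θ = κ·ℓ = 0.8707 × 2.5301 = 2.20296 rad
ρ = (1 − cos θ)/κ = (1 − -0.59089)/0.8707 = 1.82714
z = sin θ / κ = 0.80675/0.8707 = 0.92656
x = ρ cos φ = 1.82714 × cos(107.20°) = -0.54030
y = ρ sin φ = 1.82714 × sin(107.20°) = 1.74543

-0.540 1.745 0.927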